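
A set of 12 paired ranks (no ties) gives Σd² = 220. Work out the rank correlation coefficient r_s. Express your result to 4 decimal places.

0.2308

ρ = 1 − 6Σd² / [n(n²−1)] = 1 − 6×220 / (12×143)
  = 1 − 1320/1716 = 1 − 0.76923 ≈ 0.2308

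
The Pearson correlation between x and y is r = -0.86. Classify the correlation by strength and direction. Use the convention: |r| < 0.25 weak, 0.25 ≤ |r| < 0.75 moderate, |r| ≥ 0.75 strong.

strong negative

r = -0.86 < 0 so the relationship is negative.
|r| = 0.86, which falls in the strong range.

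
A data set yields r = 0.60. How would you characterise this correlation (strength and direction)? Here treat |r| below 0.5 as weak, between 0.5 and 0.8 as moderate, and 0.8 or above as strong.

r = 0.60 > 0 so the relationship is positive.
|r| = 0.60, which falls in the moderate range.

moderate positive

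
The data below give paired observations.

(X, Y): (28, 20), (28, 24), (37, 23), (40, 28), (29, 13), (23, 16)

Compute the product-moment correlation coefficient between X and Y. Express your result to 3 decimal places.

0.712

n = 6, ΣX = 185, ΣY = 124, ΣX² = 5907, ΣY² = 2714, ΣXY = 3948
nΣXY − ΣXΣY = 23688 − 22940 = 748
nΣX² − (ΣX)² = 35442 − 34225 = 1217; nΣY² − (ΣY)² = 16284 − 15376 = 908
r = 748 / √(1217 × 908) = 748 / 1051.2069 ≈ 0.712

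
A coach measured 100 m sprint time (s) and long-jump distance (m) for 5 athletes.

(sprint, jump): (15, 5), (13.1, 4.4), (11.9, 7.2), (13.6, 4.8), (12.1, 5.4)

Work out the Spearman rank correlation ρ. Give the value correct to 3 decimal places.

-0.600

Rank sprint: 5, 3, 1, 4, 2
Rank jump: 3, 1, 5, 2, 4
d = rank(sprint) − rank(jump): 2, 2, -4, 2, -2; Σd² = 32
ρ = 1 − 6Σd² / [n(n²−1)] = 1 − 6×32 / (5×24) = 1 − 192/120 ≈ -0.600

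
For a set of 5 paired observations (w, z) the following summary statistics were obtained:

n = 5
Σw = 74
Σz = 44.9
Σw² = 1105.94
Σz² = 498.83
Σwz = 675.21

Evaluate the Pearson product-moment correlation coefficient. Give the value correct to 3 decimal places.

0.334

r = (nΣwz − ΣwΣz) / √[(nΣw² − (Σw)²)(nΣz² − (Σz)²)]
Numerator: 5×675.21 − 74×44.9 = 53.45
Denominator: √[(5529.7 − 5476)(2494.15 − 2016.01)] = √[53.7 × 478.14] = 160.2377
r = 53.45 / 160.2377 ≈ 0.334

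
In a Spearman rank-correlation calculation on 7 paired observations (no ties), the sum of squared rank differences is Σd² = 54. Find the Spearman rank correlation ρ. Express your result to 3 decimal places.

0.036

ρ = 1 − 6Σd² / [n(n²−1)] = 1 − 6×54 / (7×48)
  = 1 − 324/336 = 1 − 0.9643 ≈ 0.036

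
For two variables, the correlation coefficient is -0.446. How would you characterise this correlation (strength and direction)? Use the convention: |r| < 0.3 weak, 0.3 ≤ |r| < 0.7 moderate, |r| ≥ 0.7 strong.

moderate negative

r = -0.446 < 0 so the relationship is negative.
|r| = 0.446, which falls in the moderate range.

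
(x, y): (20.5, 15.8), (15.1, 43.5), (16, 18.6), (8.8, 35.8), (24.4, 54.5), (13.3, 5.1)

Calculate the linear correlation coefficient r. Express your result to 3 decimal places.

0.307

n = 6, Σx = 98.1, Σy = 173.3, Σx² = 1753.95, Σy² = 6765.75, Σxy = 2991.02
nΣxy − ΣxΣy = 17946.12 − 17000.73 = 945.39
nΣx² − (Σx)² = 10523.7 − 9623.61 = 900.09; nΣy² − (Σy)² = 40594.5 − 30032.89 = 10561.61
r = 945.39 / √(900.09 × 10561.61) = 945.39 / 3083.2450 ≈ 0.307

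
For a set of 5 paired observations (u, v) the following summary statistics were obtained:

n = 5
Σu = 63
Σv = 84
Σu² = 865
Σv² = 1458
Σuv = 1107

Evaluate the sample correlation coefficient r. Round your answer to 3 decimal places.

0.842

r = (nΣuv − ΣuΣv) / √[(nΣu² − (Σu)²)(nΣv² − (Σv)²)]
Numerator: 5×1107 − 63×84 = 243
Denominator: √[(4325 − 3969)(7290 − 7056)] = √[356 × 234] = 288.6243
r = 243 / 288.6243 ≈ 0.842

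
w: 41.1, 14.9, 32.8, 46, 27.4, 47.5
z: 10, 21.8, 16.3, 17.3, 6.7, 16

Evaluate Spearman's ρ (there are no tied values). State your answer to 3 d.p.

Rank w: 4, 1, 3, 5, 2, 6
Rank z: 2, 6, 4, 5, 1, 3
d = rank(w) − rank(z): 2, -5, -1, 0, 1, 3; Σd² = 40
ρ = 1 − 6Σd² / [n(n²−1)] = 1 − 6×40 / (6×35) = 1 − 240/210 ≈ -0.143

-0.143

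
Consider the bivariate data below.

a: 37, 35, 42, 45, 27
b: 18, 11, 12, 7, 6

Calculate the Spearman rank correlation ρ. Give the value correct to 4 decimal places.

0.3000

Rank a: 3, 2, 4, 5, 1
Rank b: 5, 3, 4, 2, 1
d = rank(a) − rank(b): -2, -1, 0, 3, 0; Σd² = 14
ρ = 1 − 6Σd² / [n(n²−1)] = 1 − 6×14 / (5×24) = 1 − 84/120 ≈ 0.3000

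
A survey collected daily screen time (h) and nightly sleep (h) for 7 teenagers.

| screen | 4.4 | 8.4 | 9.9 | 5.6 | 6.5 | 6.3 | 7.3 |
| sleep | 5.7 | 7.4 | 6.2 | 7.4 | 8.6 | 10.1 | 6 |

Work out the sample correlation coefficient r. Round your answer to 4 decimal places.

-0.1161

n = 7, Σx = 48.4, Σy = 51.4, Σx² = 354.52, Σy² = 392.42, Σxy = 353.39
nΣxy − ΣxΣy = 2473.73 − 2487.76 = -14.03
nΣx² − (Σx)² = 2481.64 − 2342.56 = 139.08; nΣy² − (Σy)² = 2746.94 − 2641.96 = 104.98
r = -14.03 / √(139.08 × 104.98) = -14.03 / 120.8330 ≈ -0.1161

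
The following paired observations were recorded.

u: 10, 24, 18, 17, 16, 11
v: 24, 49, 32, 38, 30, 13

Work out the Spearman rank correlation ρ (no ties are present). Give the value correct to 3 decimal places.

0.886

Rank u: 1, 6, 5, 4, 3, 2
Rank v: 2, 6, 4, 5, 3, 1
d = rank(u) − rank(v): -1, 0, 1, -1, 0, 1; Σd² = 4
ρ = 1 − 6Σd² / [n(n²−1)] = 1 − 6×4 / (6×35) = 1 − 24/210 ≈ 0.886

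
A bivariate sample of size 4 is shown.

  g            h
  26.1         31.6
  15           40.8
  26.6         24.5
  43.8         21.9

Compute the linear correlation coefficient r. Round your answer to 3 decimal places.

-0.874

n = 4, Σg = 111.5, Σh = 118.8, Σg² = 3532.21, Σh² = 3743.06, Σgh = 3047.68
nΣgh − ΣgΣh = 12190.72 − 13246.2 = -1055.48
nΣg² − (Σg)² = 14128.84 − 12432.25 = 1696.59; nΣh² − (Σh)² = 14972.24 − 14113.44 = 858.8
r = -1055.48 / √(1696.59 × 858.8) = -1055.48 / 1207.0756 ≈ -0.874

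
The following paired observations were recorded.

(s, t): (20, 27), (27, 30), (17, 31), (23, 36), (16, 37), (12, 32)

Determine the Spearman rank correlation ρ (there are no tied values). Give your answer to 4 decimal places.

Rank s: 4, 6, 3, 5, 2, 1
Rank t: 1, 2, 3, 5, 6, 4
d = rank(s) − rank(t): 3, 4, 0, 0, -4, -3; Σd² = 50
ρ = 1 − 6Σd² / [n(n²−1)] = 1 − 6×50 / (6×35) = 1 − 300/210 ≈ -0.4286

-0.4286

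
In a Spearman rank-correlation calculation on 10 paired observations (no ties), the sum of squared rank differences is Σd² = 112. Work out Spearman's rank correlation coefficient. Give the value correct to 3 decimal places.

0.321

ρ = 1 − 6Σd² / [n(n²−1)] = 1 − 6×112 / (10×99)
  = 1 − 672/990 = 1 − 0.6788 ≈ 0.321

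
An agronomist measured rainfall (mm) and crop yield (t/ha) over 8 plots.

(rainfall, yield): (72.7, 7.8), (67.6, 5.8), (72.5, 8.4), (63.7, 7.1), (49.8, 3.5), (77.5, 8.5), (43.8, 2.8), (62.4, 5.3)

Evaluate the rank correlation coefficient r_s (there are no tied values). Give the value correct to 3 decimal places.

Rank rainfall: 7, 5, 6, 4, 2, 8, 1, 3
Rank yield: 6, 4, 7, 5, 2, 8, 1, 3
d = rank(rainfall) − rank(yield): 1, 1, -1, -1, 0, 0, 0, 0; Σd² = 4
ρ = 1 − 6Σd² / [n(n²−1)] = 1 − 6×4 / (8×63) = 1 − 24/504 ≈ 0.952

0.952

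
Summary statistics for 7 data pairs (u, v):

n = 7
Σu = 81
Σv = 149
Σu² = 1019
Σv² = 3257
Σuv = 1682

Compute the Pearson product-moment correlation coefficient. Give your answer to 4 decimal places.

-0.5044

r = (nΣuv − ΣuΣv) / √[(nΣu² − (Σu)²)(nΣv² − (Σv)²)]
Numerator: 7×1682 − 81×149 = -295
Denominator: √[(7133 − 6561)(22799 − 22201)] = √[572 × 598] = 584.8555
r = -295 / 584.8555 ≈ -0.5044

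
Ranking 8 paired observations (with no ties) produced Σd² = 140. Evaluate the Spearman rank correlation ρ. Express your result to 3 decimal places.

-0.667

ρ = 1 − 6Σd² / [n(n²−1)] = 1 − 6×140 / (8×63)
  = 1 − 840/504 = 1 − 1.6667 ≈ -0.667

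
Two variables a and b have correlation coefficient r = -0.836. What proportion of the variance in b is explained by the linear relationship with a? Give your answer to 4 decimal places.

0.6989

r² = (-0.836)² = 0.6989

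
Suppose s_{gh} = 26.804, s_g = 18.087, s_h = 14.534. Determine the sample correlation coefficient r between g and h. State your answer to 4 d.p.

0.1020

r = Cov(g,h) / (s_g · s_h) = 26.804 / (18.087 × 14.534)
  = 26.804 / 262.8765 ≈ 0.1020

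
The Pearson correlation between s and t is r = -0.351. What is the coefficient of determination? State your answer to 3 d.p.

0.123

r² = (-0.351)² = 0.123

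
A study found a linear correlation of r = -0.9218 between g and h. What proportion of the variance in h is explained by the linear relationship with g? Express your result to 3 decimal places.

0.850

r² = (-0.9218)² = 0.850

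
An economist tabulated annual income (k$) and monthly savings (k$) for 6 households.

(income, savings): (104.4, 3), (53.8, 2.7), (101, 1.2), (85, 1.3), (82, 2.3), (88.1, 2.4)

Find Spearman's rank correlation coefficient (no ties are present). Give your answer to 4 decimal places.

0.0286

Rank income: 6, 1, 5, 3, 2, 4
Rank savings: 6, 5, 1, 2, 3, 4
d = rank(income) − rank(savings): 0, -4, 4, 1, -1, 0; Σd² = 34
ρ = 1 − 6Σd² / [n(n²−1)] = 1 − 6×34 / (6×35) = 1 − 204/210 ≈ 0.0286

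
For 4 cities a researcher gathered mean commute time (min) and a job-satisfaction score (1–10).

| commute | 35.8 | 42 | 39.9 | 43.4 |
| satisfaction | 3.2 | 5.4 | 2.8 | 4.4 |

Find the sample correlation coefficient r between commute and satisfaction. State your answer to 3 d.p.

0.655

n = 4, Σx = 161.1, Σy = 15.8, Σx² = 6521.21, Σy² = 66.6, Σxy = 644.04
nΣxy − ΣxΣy = 2576.16 − 2545.38 = 30.78
nΣx² − (Σx)² = 26084.84 − 25953.21 = 131.63; nΣy² − (Σy)² = 266.4 − 249.64 = 16.76
r = 30.78 / √(131.63 × 16.76) = 30.78 / 46.9693 ≈ 0.655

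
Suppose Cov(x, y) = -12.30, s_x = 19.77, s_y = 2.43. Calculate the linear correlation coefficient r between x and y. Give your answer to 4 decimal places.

r = Cov(x,y) / (s_x · s_y) = -12.30 / (19.77 × 2.43)
  = -12.30 / 48.0411 ≈ -0.2560

-0.2560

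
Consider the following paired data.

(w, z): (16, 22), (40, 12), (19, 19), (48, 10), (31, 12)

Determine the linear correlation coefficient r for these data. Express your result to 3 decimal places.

n = 5, Σw = 154, Σz = 75, Σw² = 5482, Σz² = 1233, Σwz = 2045
nΣwz − ΣwΣz = 10225 − 11550 = -1325
nΣw² − (Σw)² = 27410 − 23716 = 3694; nΣz² − (Σz)² = 6165 − 5625 = 540
r = -1325 / √(3694 × 540) = -1325 / 1412.3597 ≈ -0.938

-0.938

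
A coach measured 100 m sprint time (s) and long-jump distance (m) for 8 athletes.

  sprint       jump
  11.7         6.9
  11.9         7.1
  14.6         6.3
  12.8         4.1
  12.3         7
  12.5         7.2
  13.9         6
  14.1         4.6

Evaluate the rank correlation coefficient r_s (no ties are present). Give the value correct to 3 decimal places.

-0.571

Rank sprint: 1, 2, 8, 5, 3, 4, 6, 7
Rank jump: 5, 7, 4, 1, 6, 8, 3, 2
d = rank(sprint) − rank(jump): -4, -5, 4, 4, -3, -4, 3, 5; Σd² = 132
ρ = 1 − 6Σd² / [n(n²−1)] = 1 − 6×132 / (8×63) = 1 − 792/504 ≈ -0.571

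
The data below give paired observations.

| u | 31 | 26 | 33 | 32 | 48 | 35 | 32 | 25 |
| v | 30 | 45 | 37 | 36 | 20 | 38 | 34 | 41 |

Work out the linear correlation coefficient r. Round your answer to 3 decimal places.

-0.875

n = 8, Σu = 262, Σv = 281, Σu² = 8928, Σv² = 10271, Σuv = 8876
nΣuv − ΣuΣv = 71008 − 73622 = -2614
nΣu² − (Σu)² = 71424 − 68644 = 2780; nΣv² − (Σv)² = 82168 − 78961 = 3207
r = -2614 / √(2780 × 3207) = -2614 / 2985.8768 ≈ -0.875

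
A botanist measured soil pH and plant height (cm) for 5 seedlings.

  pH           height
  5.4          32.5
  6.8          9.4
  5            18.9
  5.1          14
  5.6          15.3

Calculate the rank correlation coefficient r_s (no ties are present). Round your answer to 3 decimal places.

Rank pH: 3, 5, 1, 2, 4
Rank height: 5, 1, 4, 2, 3
d = rank(pH) − rank(height): -2, 4, -3, 0, 1; Σd² = 30
ρ = 1 − 6Σd² / [n(n²−1)] = 1 − 6×30 / (5×24) = 1 − 180/120 ≈ -0.500

-0.500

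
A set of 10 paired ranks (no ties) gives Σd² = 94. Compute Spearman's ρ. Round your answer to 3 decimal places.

ρ = 1 − 6Σd² / [n(n²−1)] = 1 − 6×94 / (10×99)
  = 1 − 564/990 = 1 − 0.5697 ≈ 0.430

0.430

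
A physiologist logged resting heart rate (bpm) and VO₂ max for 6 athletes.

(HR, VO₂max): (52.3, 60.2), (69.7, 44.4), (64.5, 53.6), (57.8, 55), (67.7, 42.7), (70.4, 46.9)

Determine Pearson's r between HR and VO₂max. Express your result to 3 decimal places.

n = 6, Σx = 382.4, Σy = 302.8, Σx² = 24633.92, Σy² = 15516.26, Σxy = 19071.89
nΣxy − ΣxΣy = 114431.34 − 115790.72 = -1359.38
nΣx² − (Σx)² = 147803.52 − 146229.76 = 1573.76; nΣy² − (Σy)² = 93097.56 − 91687.84 = 1409.72
r = -1359.38 / √(1573.76 × 1409.72) = -1359.38 / 1489.4834 ≈ -0.913

-0.913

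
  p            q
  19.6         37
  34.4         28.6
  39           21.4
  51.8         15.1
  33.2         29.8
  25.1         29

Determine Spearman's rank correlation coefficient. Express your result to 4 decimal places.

-0.9429

Rank p: 1, 4, 5, 6, 3, 2
Rank q: 6, 3, 2, 1, 5, 4
d = rank(p) − rank(q): -5, 1, 3, 5, -2, -2; Σd² = 68
ρ = 1 − 6Σd² / [n(n²−1)] = 1 − 6×68 / (6×35) = 1 − 408/210 ≈ -0.9429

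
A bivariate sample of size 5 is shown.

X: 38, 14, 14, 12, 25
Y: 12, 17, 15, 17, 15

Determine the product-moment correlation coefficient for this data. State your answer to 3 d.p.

-0.917

n = 5, ΣX = 103, ΣY = 76, ΣX² = 2605, ΣY² = 1172, ΣXY = 1483
nΣXY − ΣXΣY = 7415 − 7828 = -413
nΣX² − (ΣX)² = 13025 − 10609 = 2416; nΣY² − (ΣY)² = 5860 − 5776 = 84
r = -413 / √(2416 × 84) = -413 / 450.4931 ≈ -0.917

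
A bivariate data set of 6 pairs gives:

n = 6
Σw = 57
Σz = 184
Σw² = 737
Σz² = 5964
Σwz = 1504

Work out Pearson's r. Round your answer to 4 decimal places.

r = (nΣwz − ΣwΣz) / √[(nΣw² − (Σw)²)(nΣz² − (Σz)²)]
Numerator: 6×1504 − 57×184 = -1464
Denominator: √[(4422 − 3249)(35784 − 33856)] = √[1173 × 1928] = 1503.8431
r = -1464 / 1503.8431 ≈ -0.9735

-0.9735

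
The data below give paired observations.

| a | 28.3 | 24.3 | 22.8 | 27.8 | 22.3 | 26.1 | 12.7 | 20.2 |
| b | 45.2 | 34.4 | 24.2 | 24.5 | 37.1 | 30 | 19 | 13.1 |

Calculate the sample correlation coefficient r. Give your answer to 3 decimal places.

n = 8, Σa = 184.5, Σb = 227.5, Σa² = 4431.89, Σb² = 7221.31, Σab = 5464.19
nΣab − ΣaΣb = 43713.52 − 41973.75 = 1739.77
nΣa² − (Σa)² = 35455.12 − 34040.25 = 1414.87; nΣb² − (Σb)² = 57770.48 − 51756.25 = 6014.23
r = 1739.77 / √(1414.87 × 6014.23) = 1739.77 / 2917.0796 ≈ 0.596

0.596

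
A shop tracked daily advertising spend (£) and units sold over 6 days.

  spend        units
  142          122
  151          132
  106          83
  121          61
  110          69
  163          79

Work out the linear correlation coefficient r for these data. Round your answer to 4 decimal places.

0.5141

n = 6, Σx = 793, Σy = 546, Σx² = 107511, Σy² = 53920, Σxy = 73902
nΣxy − ΣxΣy = 443412 − 432978 = 10434
nΣx² − (Σx)² = 645066 − 628849 = 16217; nΣy² − (Σy)² = 323520 − 298116 = 25404
r = 10434 / √(16217 × 25404) = 10434 / 20297.2084 ≈ 0.5141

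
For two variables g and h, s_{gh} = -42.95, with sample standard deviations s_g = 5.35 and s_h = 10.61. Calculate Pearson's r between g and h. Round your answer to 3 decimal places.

-0.757

r = Cov(g,h) / (s_g · s_h) = -42.95 / (5.35 × 10.61)
  = -42.95 / 56.7635 ≈ -0.757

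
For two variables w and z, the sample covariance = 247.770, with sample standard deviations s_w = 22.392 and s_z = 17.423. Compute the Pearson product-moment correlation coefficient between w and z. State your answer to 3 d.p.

0.635

r = Cov(w,z) / (s_w · s_z) = 247.770 / (22.392 × 17.423)
  = 247.770 / 390.1358 ≈ 0.635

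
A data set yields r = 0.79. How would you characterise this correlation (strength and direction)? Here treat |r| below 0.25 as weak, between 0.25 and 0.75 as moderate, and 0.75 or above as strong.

r = 0.79 > 0 so the relationship is positive.
|r| = 0.79, which falls in the strong range.

strong positive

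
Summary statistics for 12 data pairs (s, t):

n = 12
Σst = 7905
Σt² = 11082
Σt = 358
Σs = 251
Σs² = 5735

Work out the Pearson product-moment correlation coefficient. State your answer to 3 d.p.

0.944

r = (nΣst − ΣsΣt) / √[(nΣs² − (Σs)²)(nΣt² − (Σt)²)]
Numerator: 12×7905 − 251×358 = 5002
Denominator: √[(68820 − 63001)(132984 − 128164)] = √[5819 × 4820] = 5295.9966
r = 5002 / 5295.9966 ≈ 0.944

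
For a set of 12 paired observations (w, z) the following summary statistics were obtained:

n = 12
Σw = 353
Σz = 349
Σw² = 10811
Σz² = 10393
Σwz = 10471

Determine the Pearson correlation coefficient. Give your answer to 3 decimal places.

r = (nΣwz − ΣwΣz) / √[(nΣw² − (Σw)²)(nΣz² − (Σz)²)]
Numerator: 12×10471 − 353×349 = 2455
Denominator: √[(129732 − 124609)(124716 − 121801)] = √[5123 × 2915] = 3864.3945
r = 2455 / 3864.3945 ≈ 0.635

0.635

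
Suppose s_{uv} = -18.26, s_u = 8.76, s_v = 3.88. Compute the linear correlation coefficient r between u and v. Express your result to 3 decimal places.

-0.537

r = Cov(u,v) / (s_u · s_v) = -18.26 / (8.76 × 3.88)
  = -18.26 / 33.9888 ≈ -0.537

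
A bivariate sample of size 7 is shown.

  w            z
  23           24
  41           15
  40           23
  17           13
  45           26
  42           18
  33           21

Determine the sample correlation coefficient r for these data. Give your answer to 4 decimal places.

n = 7, Σw = 241, Σz = 140, Σw² = 8977, Σz² = 2940, Σwz = 4927
nΣwz − ΣwΣz = 34489 − 33740 = 749
nΣw² − (Σw)² = 62839 − 58081 = 4758; nΣz² − (Σz)² = 20580 − 19600 = 980
r = 749 / √(4758 × 980) = 749 / 2159.3610 ≈ 0.3469

0.3469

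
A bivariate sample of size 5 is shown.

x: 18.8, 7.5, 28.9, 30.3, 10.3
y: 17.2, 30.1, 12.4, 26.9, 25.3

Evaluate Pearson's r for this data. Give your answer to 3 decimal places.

-0.527

n = 5, Σx = 95.8, Σy = 111.9, Σx² = 2269.08, Σy² = 2719.31, Σxy = 1983.13
nΣxy − ΣxΣy = 9915.65 − 10720.02 = -804.37
nΣx² − (Σx)² = 11345.4 − 9177.64 = 2167.76; nΣy² − (Σy)² = 13596.55 − 12521.61 = 1074.94
r = -804.37 / √(2167.76 × 1074.94) = -804.37 / 1526.5032 ≈ -0.527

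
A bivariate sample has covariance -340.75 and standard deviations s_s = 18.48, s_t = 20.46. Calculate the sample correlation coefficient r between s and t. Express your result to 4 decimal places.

-0.9012

r = Cov(s,t) / (s_s · s_t) = -340.75 / (18.48 × 20.46)
  = -340.75 / 378.1008 ≈ -0.9012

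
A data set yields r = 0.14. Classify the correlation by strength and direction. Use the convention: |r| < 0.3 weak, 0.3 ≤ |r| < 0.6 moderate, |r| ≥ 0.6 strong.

r = 0.14 > 0 so the relationship is positive.
|r| = 0.14, which falls in the weak range.

weak positive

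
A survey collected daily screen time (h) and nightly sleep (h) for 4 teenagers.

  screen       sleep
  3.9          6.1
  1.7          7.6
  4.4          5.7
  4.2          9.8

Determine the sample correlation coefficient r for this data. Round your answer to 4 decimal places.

n = 4, Σx = 14.2, Σy = 29.2, Σx² = 55.1, Σy² = 223.5, Σxy = 102.95
nΣxy − ΣxΣy = 411.8 − 414.64 = -2.84
nΣx² − (Σx)² = 220.4 − 201.64 = 18.76; nΣy² − (Σy)² = 894 − 852.64 = 41.36
r = -2.84 / √(18.76 × 41.36) = -2.84 / 27.8552 ≈ -0.1020

-0.1020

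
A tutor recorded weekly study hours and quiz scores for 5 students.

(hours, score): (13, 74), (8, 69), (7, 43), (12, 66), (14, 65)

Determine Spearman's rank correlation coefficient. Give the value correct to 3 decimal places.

0.300

Rank hours: 4, 2, 1, 3, 5
Rank score: 5, 4, 1, 3, 2
d = rank(hours) − rank(score): -1, -2, 0, 0, 3; Σd² = 14
ρ = 1 − 6Σd² / [n(n²−1)] = 1 − 6×14 / (5×24) = 1 − 84/120 ≈ 0.300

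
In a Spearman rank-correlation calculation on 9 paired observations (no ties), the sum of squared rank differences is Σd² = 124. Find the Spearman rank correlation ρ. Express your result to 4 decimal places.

-0.0333

ρ = 1 − 6Σd² / [n(n²−1)] = 1 − 6×124 / (9×80)
  = 1 − 744/720 = 1 − 1.03333 ≈ -0.0333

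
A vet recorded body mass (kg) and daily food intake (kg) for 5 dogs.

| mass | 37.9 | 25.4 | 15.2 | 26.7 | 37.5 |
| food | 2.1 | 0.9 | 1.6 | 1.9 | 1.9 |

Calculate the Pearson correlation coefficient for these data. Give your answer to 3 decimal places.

0.505

n = 5, Σx = 142.7, Σy = 8.4, Σx² = 4431.75, Σy² = 15, Σxy = 248.75
nΣxy − ΣxΣy = 1243.75 − 1198.68 = 45.07
nΣx² − (Σx)² = 22158.75 − 20363.29 = 1795.46; nΣy² − (Σy)² = 75 − 70.56 = 4.44
r = 45.07 / √(1795.46 × 4.44) = 45.07 / 89.2852 ≈ 0.505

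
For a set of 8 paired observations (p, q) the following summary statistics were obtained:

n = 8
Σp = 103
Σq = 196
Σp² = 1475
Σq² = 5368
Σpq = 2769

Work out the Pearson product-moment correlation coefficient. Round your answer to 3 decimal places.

0.846

r = (nΣpq − ΣpΣq) / √[(nΣp² − (Σp)²)(nΣq² − (Σq)²)]
Numerator: 8×2769 − 103×196 = 1964
Denominator: √[(11800 − 10609)(42944 − 38416)] = √[1191 × 4528] = 2322.2506
r = 1964 / 2322.2506 ≈ 0.846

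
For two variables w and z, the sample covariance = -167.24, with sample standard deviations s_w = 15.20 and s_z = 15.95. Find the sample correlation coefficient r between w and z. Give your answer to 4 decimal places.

-0.6898

r = Cov(w,z) / (s_w · s_z) = -167.24 / (15.20 × 15.95)
  = -167.24 / 242.4400 ≈ -0.6898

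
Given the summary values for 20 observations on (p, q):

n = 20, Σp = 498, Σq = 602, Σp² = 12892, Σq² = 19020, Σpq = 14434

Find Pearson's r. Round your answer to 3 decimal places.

-0.836

r = (nΣpq − ΣpΣq) / √[(nΣp² − (Σp)²)(nΣq² − (Σq)²)]
Numerator: 20×14434 − 498×602 = -11116
Denominator: √[(257840 − 248004)(380400 − 362404)] = √[9836 × 17996] = 13304.4600
r = -11116 / 13304.4600 ≈ -0.836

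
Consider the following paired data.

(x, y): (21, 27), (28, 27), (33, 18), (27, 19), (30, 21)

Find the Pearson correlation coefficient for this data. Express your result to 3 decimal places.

-0.696

n = 5, Σx = 139, Σy = 112, Σx² = 3943, Σy² = 2584, Σxy = 3060
nΣxy − ΣxΣy = 15300 − 15568 = -268
nΣx² − (Σx)² = 19715 − 19321 = 394; nΣy² − (Σy)² = 12920 − 12544 = 376
r = -268 / √(394 × 376) = -268 / 384.8948 ≈ -0.696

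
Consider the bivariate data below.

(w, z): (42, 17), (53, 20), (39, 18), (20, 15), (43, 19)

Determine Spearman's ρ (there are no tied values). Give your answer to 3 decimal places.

Rank w: 3, 5, 2, 1, 4
Rank z: 2, 5, 3, 1, 4
d = rank(w) − rank(z): 1, 0, -1, 0, 0; Σd² = 2
ρ = 1 − 6Σd² / [n(n²−1)] = 1 − 6×2 / (5×24) = 1 − 12/120 ≈ 0.900

0.900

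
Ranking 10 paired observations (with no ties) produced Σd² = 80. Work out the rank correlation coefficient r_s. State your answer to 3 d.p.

ρ = 1 − 6Σd² / [n(n²−1)] = 1 − 6×80 / (10×99)
  = 1 − 480/990 = 1 − 0.4848 ≈ 0.515

0.515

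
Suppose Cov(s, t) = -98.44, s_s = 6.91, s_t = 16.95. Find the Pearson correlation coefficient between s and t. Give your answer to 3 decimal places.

r = Cov(s,t) / (s_s · s_t) = -98.44 / (6.91 × 16.95)
  = -98.44 / 117.1245 ≈ -0.840

-0.840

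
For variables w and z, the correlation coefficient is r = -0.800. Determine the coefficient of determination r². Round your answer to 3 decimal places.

0.640

r² = (-0.800)² = 0.640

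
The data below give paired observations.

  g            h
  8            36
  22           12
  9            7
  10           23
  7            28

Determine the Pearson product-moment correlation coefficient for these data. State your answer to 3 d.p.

-0.505

n = 5, Σg = 56, Σh = 106, Σg² = 778, Σh² = 2802, Σgh = 1041
nΣgh − ΣgΣh = 5205 − 5936 = -731
nΣg² − (Σg)² = 3890 − 3136 = 754; nΣh² − (Σh)² = 14010 − 11236 = 2774
r = -731 / √(754 × 2774) = -731 / 1446.2351 ≈ -0.505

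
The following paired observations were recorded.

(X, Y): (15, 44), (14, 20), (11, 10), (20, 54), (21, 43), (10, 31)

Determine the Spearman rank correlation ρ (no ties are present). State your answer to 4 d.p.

0.6571

Rank X: 4, 3, 2, 5, 6, 1
Rank Y: 5, 2, 1, 6, 4, 3
d = rank(X) − rank(Y): -1, 1, 1, -1, 2, -2; Σd² = 12
ρ = 1 − 6Σd² / [n(n²−1)] = 1 − 6×12 / (6×35) = 1 − 72/210 ≈ 0.6571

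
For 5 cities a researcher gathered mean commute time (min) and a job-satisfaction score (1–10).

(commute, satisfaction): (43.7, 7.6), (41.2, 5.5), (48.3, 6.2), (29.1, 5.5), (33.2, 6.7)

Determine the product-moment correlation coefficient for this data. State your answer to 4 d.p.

n = 5, Σx = 195.5, Σy = 31.5, Σx² = 7889.07, Σy² = 201.59, Σxy = 1240.67
nΣxy − ΣxΣy = 6203.35 − 6158.25 = 45.1
nΣx² − (Σx)² = 39445.35 − 38220.25 = 1225.1; nΣy² − (Σy)² = 1007.95 − 992.25 = 15.7
r = 45.1 / √(1225.1 × 15.7) = 45.1 / 138.6869 ≈ 0.3252

0.3252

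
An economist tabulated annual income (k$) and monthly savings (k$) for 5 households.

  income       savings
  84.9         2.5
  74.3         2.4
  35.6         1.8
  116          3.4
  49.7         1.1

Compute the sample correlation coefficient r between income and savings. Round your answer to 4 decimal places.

n = 5, Σx = 360.5, Σy = 11.2, Σx² = 29921.95, Σy² = 28.02, Σxy = 903.72
nΣxy − ΣxΣy = 4518.6 − 4037.6 = 481
nΣx² − (Σx)² = 149609.75 − 129960.25 = 19649.5; nΣy² − (Σy)² = 140.1 − 125.44 = 14.66
r = 481 / √(19649.5 × 14.66) = 481 / 536.7138 ≈ 0.8962

0.8962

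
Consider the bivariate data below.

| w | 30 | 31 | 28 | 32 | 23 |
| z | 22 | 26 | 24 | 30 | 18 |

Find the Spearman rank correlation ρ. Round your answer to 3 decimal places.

0.900

Rank w: 3, 4, 2, 5, 1
Rank z: 2, 4, 3, 5, 1
d = rank(w) − rank(z): 1, 0, -1, 0, 0; Σd² = 2
ρ = 1 − 6Σd² / [n(n²−1)] = 1 − 6×2 / (5×24) = 1 − 12/120 ≈ 0.900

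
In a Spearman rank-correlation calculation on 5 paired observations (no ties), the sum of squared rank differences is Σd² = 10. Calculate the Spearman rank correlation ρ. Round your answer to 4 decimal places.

ρ = 1 − 6Σd² / [n(n²−1)] = 1 − 6×10 / (5×24)
  = 1 − 60/120 = 1 − 0.50000 ≈ 0.5000

0.5000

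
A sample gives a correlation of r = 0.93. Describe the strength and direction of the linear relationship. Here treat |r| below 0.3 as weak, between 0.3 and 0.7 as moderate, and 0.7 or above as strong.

strong positive

r = 0.93 > 0 so the relationship is positive.
|r| = 0.93, which falls in the strong range.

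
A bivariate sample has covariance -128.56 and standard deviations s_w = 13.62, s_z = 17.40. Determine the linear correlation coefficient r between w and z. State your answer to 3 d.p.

r = Cov(w,z) / (s_w · s_z) = -128.56 / (13.62 × 17.40)
  = -128.56 / 236.9880 ≈ -0.542

-0.542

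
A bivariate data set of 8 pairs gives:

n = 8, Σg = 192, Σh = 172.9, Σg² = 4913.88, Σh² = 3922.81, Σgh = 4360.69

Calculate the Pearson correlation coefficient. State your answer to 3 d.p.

0.885

r = (nΣgh − ΣgΣh) / √[(nΣg² − (Σg)²)(nΣh² − (Σh)²)]
Numerator: 8×4360.69 − 192×172.9 = 1688.72
Denominator: √[(39311.04 − 36864)(31382.48 − 29894.41)] = √[2447.04 × 1488.07] = 1908.2366
r = 1688.72 / 1908.2366 ≈ 0.885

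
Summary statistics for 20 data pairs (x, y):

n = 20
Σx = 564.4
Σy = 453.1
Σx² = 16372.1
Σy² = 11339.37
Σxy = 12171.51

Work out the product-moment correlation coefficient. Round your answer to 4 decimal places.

r = (nΣxy − ΣxΣy) / √[(nΣx² − (Σx)²)(nΣy² − (Σy)²)]
Numerator: 20×12171.51 − 564.4×453.1 = -12299.44
Denominator: √[(327442 − 318547.36)(226787.4 − 205299.61)] = √[8894.64 × 21487.79] = 13824.8384
r = -12299.44 / 13824.8384 ≈ -0.8897

-0.8897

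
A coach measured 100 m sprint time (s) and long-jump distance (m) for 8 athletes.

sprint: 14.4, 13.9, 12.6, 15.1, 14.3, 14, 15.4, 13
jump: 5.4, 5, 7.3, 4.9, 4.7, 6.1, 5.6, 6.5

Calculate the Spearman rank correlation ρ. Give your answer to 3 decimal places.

-0.571

Rank sprint: 6, 3, 1, 7, 5, 4, 8, 2
Rank jump: 4, 3, 8, 2, 1, 6, 5, 7
d = rank(sprint) − rank(jump): 2, 0, -7, 5, 4, -2, 3, -5; Σd² = 132
ρ = 1 − 6Σd² / [n(n²−1)] = 1 − 6×132 / (8×63) = 1 − 792/504 ≈ -0.571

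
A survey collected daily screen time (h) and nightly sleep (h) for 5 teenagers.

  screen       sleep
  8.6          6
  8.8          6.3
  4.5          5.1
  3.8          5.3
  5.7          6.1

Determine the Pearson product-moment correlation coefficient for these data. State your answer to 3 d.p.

0.828

n = 5, Σx = 31.4, Σy = 28.8, Σx² = 218.58, Σy² = 167, Σxy = 184.9
nΣxy − ΣxΣy = 924.5 − 904.32 = 20.18
nΣx² − (Σx)² = 1092.9 − 985.96 = 106.94; nΣy² − (Σy)² = 835 − 829.44 = 5.56
r = 20.18 / √(106.94 × 5.56) = 20.18 / 24.3841 ≈ 0.828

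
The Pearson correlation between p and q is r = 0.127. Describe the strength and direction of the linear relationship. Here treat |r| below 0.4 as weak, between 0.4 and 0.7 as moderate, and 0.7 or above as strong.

weak positive

r = 0.127 > 0 so the relationship is positive.
|r| = 0.127, which falls in the weak range.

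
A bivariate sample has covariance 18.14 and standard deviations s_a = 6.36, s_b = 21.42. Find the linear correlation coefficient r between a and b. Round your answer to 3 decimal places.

0.133

r = Cov(a,b) / (s_a · s_b) = 18.14 / (6.36 × 21.42)
  = 18.14 / 136.2312 ≈ 0.133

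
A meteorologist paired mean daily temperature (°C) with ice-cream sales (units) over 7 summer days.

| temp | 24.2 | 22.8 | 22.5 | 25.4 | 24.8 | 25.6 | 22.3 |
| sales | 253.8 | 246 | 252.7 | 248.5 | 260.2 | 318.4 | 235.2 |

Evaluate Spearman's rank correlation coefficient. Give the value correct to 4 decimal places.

Rank temp: 4, 3, 2, 6, 5, 7, 1
Rank sales: 5, 2, 4, 3, 6, 7, 1
d = rank(temp) − rank(sales): -1, 1, -2, 3, -1, 0, 0; Σd² = 16
ρ = 1 − 6Σd² / [n(n²−1)] = 1 − 6×16 / (7×48) = 1 − 96/336 ≈ 0.7143

0.7143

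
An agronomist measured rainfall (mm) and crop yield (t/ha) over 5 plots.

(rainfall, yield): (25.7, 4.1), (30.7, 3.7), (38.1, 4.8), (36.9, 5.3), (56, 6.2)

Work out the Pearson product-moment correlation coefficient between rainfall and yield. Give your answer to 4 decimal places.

0.9097

n = 5, Σx = 187.4, Σy = 24.1, Σx² = 7552.2, Σy² = 120.07, Σxy = 944.61
nΣxy − ΣxΣy = 4723.05 − 4516.34 = 206.71
nΣx² − (Σx)² = 37761 − 35118.76 = 2642.24; nΣy² − (Σy)² = 600.35 − 580.81 = 19.54
r = 206.71 / √(2642.24 × 19.54) = 206.71 / 227.2210 ≈ 0.9097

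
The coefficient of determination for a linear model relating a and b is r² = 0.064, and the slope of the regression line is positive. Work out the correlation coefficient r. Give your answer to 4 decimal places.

|r| = √0.064 = 0.2530
The association is positive, so r = 0.2530.

0.2530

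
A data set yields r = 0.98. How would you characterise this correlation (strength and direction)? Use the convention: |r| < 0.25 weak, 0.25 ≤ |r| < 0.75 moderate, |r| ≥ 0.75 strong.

r = 0.98 > 0 so the relationship is positive.
|r| = 0.98, which falls in the strong range.

strong positive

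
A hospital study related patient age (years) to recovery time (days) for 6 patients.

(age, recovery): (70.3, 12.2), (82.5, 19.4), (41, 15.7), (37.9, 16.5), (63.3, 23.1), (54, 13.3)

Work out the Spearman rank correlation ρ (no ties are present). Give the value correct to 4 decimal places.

Rank age: 5, 6, 2, 1, 4, 3
Rank recovery: 1, 5, 3, 4, 6, 2
d = rank(age) − rank(recovery): 4, 1, -1, -3, -2, 1; Σd² = 32
ρ = 1 − 6Σd² / [n(n²−1)] = 1 − 6×32 / (6×35) = 1 − 192/210 ≈ 0.0857

0.0857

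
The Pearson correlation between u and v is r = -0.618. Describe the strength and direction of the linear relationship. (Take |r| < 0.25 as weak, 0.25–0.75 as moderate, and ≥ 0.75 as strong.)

r = -0.618 < 0 so the relationship is negative.
|r| = 0.618, which falls in the moderate range.

moderate negative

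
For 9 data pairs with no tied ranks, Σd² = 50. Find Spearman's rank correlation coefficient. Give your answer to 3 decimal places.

ρ = 1 − 6Σd² / [n(n²−1)] = 1 − 6×50 / (9×80)
  = 1 − 300/720 = 1 − 0.4167 ≈ 0.583

0.583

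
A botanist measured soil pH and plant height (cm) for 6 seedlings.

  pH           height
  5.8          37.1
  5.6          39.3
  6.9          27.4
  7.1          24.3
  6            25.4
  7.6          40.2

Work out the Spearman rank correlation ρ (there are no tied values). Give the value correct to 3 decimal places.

-0.086

Rank pH: 2, 1, 4, 5, 3, 6
Rank height: 4, 5, 3, 1, 2, 6
d = rank(pH) − rank(height): -2, -4, 1, 4, 1, 0; Σd² = 38
ρ = 1 − 6Σd² / [n(n²−1)] = 1 − 6×38 / (6×35) = 1 − 228/210 ≈ -0.086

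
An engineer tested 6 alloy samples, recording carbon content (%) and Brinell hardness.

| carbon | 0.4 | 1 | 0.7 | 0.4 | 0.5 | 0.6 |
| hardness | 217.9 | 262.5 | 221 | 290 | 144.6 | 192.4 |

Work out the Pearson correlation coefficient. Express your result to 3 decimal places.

0.189

n = 6, Σx = 3.6, Σy = 1328.4, Σx² = 2.42, Σy² = 307254.58, Σxy = 808.1
nΣxy − ΣxΣy = 4848.6 − 4782.24 = 66.36
nΣx² − (Σx)² = 14.52 − 12.96 = 1.56; nΣy² − (Σy)² = 1843527.48 − 1764646.56 = 78880.92
r = 66.36 / √(1.56 × 78880.92) = 66.36 / 350.7909 ≈ 0.189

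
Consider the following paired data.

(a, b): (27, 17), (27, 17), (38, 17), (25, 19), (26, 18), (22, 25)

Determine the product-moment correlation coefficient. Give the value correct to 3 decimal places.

-0.591

n = 6, Σa = 165, Σb = 113, Σa² = 4687, Σb² = 2177, Σab = 3057
nΣab − ΣaΣb = 18342 − 18645 = -303
nΣa² − (Σa)² = 28122 − 27225 = 897; nΣb² − (Σb)² = 13062 − 12769 = 293
r = -303 / √(897 × 293) = -303 / 512.6607 ≈ -0.591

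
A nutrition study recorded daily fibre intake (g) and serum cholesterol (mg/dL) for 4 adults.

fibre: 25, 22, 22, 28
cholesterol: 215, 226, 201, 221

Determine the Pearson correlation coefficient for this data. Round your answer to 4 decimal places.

0.3139

n = 4, Σx = 97, Σy = 863, Σx² = 2377, Σy² = 186543, Σxy = 20957
nΣxy − ΣxΣy = 83828 − 83711 = 117
nΣx² − (Σx)² = 9508 − 9409 = 99; nΣy² − (Σy)² = 746172 − 744769 = 1403
r = 117 / √(99 × 1403) = 117 / 372.6889 ≈ 0.3139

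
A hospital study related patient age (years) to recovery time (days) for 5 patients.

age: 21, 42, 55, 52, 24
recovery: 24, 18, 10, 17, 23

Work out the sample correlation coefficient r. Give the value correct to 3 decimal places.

-0.923

n = 5, Σx = 194, Σy = 92, Σx² = 8510, Σy² = 1818, Σxy = 3246
nΣxy − ΣxΣy = 16230 − 17848 = -1618
nΣx² − (Σx)² = 42550 − 37636 = 4914; nΣy² − (Σy)² = 9090 − 8464 = 626
r = -1618 / √(4914 × 626) = -1618 / 1753.8997 ≈ -0.923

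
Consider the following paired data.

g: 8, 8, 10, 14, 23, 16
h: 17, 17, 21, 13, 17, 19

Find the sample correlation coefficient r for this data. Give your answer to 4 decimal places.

-0.1338

n = 6, Σg = 79, Σh = 104, Σg² = 1209, Σh² = 1838, Σgh = 1359
nΣgh − ΣgΣh = 8154 − 8216 = -62
nΣg² − (Σg)² = 7254 − 6241 = 1013; nΣh² − (Σh)² = 11028 − 10816 = 212
r = -62 / √(1013 × 212) = -62 / 463.4177 ≈ -0.1338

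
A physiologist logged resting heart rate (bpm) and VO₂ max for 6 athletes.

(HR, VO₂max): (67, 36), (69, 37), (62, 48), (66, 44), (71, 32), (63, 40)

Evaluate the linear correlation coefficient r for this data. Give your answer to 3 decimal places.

n = 6, Σx = 398, Σy = 237, Σx² = 26460, Σy² = 9529, Σxy = 15637
nΣxy − ΣxΣy = 93822 − 94326 = -504
nΣx² − (Σx)² = 158760 − 158404 = 356; nΣy² − (Σy)² = 57174 − 56169 = 1005
r = -504 / √(356 × 1005) = -504 / 598.1471 ≈ -0.843

-0.843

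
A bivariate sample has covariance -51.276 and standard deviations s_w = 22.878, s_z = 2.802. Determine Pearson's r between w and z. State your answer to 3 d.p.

-0.800

r = Cov(w,z) / (s_w · s_z) = -51.276 / (22.878 × 2.802)
  = -51.276 / 64.1042 ≈ -0.800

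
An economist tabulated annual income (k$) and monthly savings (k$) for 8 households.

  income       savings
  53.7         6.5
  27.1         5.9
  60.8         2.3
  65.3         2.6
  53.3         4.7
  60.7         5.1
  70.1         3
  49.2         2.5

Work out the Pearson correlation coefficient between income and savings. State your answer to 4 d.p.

n = 8, Σx = 440.2, Σy = 32.6, Σx² = 25438.86, Σy² = 152.46, Σxy = 1711.94
nΣxy − ΣxΣy = 13695.52 − 14350.52 = -655
nΣx² − (Σx)² = 203510.88 − 193776.04 = 9734.84; nΣy² − (Σy)² = 1219.68 − 1062.76 = 156.92
r = -655 / √(9734.84 × 156.92) = -655 / 1235.9576 ≈ -0.5300

-0.5300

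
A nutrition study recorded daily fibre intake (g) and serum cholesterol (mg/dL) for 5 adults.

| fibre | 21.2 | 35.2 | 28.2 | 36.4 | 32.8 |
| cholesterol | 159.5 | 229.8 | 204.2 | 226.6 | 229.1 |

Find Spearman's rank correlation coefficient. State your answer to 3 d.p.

0.700

Rank fibre: 1, 4, 2, 5, 3
Rank cholesterol: 1, 5, 2, 3, 4
d = rank(fibre) − rank(cholesterol): 0, -1, 0, 2, -1; Σd² = 6
ρ = 1 − 6Σd² / [n(n²−1)] = 1 − 6×6 / (5×24) = 1 − 36/120 ≈ 0.700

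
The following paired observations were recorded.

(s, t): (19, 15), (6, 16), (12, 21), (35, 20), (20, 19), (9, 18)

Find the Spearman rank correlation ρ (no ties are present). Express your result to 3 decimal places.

Rank s: 4, 1, 3, 6, 5, 2
Rank t: 1, 2, 6, 5, 4, 3
d = rank(s) − rank(t): 3, -1, -3, 1, 1, -1; Σd² = 22
ρ = 1 − 6Σd² / [n(n²−1)] = 1 − 6×22 / (6×35) = 1 − 132/210 ≈ 0.371

0.371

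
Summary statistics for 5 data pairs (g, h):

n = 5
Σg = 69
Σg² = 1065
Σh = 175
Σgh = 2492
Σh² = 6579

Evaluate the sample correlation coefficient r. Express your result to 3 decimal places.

0.340

r = (nΣgh − ΣgΣh) / √[(nΣg² − (Σg)²)(nΣh² − (Σh)²)]
Numerator: 5×2492 − 69×175 = 385
Denominator: √[(5325 − 4761)(32895 − 30625)] = √[564 × 2270] = 1131.4946
r = 385 / 1131.4946 ≈ 0.340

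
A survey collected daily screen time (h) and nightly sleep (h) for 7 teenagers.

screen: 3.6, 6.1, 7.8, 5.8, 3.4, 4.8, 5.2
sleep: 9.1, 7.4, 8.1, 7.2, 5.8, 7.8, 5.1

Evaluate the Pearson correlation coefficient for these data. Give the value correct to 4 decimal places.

n = 7, Σx = 36.7, Σy = 50.5, Σx² = 206.29, Σy² = 375.51, Σxy = 266.52
nΣxy − ΣxΣy = 1865.64 − 1853.35 = 12.29
nΣx² − (Σx)² = 1444.03 − 1346.89 = 97.14; nΣy² − (Σy)² = 2628.57 − 2550.25 = 78.32
r = 12.29 / √(97.14 × 78.32) = 12.29 / 87.2239 ≈ 0.1409

0.1409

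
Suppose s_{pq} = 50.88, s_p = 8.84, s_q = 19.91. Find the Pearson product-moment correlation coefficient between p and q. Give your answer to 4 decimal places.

0.2891

r = Cov(p,q) / (s_p · s_q) = 50.88 / (8.84 × 19.91)
  = 50.88 / 176.0044 ≈ 0.2891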